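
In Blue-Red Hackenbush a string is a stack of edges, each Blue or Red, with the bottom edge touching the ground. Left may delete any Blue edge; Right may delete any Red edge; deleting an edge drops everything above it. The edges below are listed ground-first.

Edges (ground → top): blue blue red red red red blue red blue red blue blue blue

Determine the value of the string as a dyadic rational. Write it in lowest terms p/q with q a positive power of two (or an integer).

2223/2048

Build val(s[:k]) for k = 1..13, string s = blue blue red red red red blue red blue red blue blue blue.
b: Left { 0 }, Right { none } → simplest 1
bb: Left { 0,1 }, Right { none } → simplest 2
bbr: Left { 0,1 }, Right { 2 } → simplest 3/2
bbrr: Left { 0,1 }, Right { 3/2,2 } → simplest 5/4
bbrrr: Left { 0,1 }, Right { 5/4,3/2,2 } → simplest 9/8
bbrrrr: Left { 0,1 }, Right { 9/8,5/4,3/2,2 } → simplest 17/16
bbrrrrb: Left { 0,1,17/16 }, Right { 9/8,5/4,3/2,2 } → simplest 35/32
bbrrrrbr: Left { 0,1,17/16 }, Right { 35/32,9/8,5/4,3/2,2 } → simplest 69/64
bbrrrrbrb: Left { 0,1,17/16,69/64 }, Right { 35/32,9/8,5/4,3/2,2 } → simplest 139/128
bbrrrrbrbr: Left { 0,1,17/16,69/64 }, Right { 139/128,35/32,9/8,5/4,3/2,2 } → simplest 277/256
bbrrrrbrbrb: Left { 0,1,17/16,69/64,277/256 }, Right { 139/128,35/32,9/8,5/4,3/2,2 } → simplest 555/512
bbrrrrbrbrbb: Left { 0,1,17/16,69/64,277/256,555/512 }, Right { 139/128,35/32,9/8,5/4,3/2,2 } → simplest 1111/1024
bbrrrrbrbrbbb: Left { 0,1,17/16,69/64,277/256,555/512,1111/1024 }, Right { 139/128,35/32,9/8,5/4,3/2,2 } → simplest 2223/2048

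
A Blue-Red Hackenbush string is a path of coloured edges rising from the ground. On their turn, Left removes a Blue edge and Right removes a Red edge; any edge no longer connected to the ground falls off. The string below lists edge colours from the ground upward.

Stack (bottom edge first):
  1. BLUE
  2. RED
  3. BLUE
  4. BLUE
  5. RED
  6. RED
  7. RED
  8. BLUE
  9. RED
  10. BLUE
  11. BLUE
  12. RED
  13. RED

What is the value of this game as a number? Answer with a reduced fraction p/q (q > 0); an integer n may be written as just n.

Build val(s[:k]) for k = 1..13, string s = BLUE RED BLUE BLUE RED RED RED BLUE RED BLUE BLUE RED RED.
val_1 [B]  L=[0]  R=[none]  ⇒ 1
val_2 [BR]  L=[0]  R=[1]  ⇒ 1/2
val_3 [BRB]  L=[0; 1/2]  R=[1]  ⇒ 3/4
val_4 [BRBB]  L=[0; 1/2; 3/4]  R=[1]  ⇒ 7/8
val_5 [BRBBR]  L=[0; 1/2; 3/4]  R=[7/8; 1]  ⇒ 13/16
val_6 [BRBBRR]  L=[0; 1/2; 3/4]  R=[13/16; 7/8; 1]  ⇒ 25/32
val_7 [BRBBRRR]  L=[0; 1/2; 3/4]  R=[25/32; 13/16; 7/8; 1]  ⇒ 49/64
val_8 [BRBBRRRB]  L=[0; 1/2; 3/4; 49/64]  R=[25/32; 13/16; 7/8; 1]  ⇒ 99/128
val_9 [BRBBRRRBR]  L=[0; 1/2; 3/4; 49/64]  R=[99/128; 25/32; 13/16; 7/8; 1]  ⇒ 197/256
val_10 [BRBBRRRBRB]  L=[0; 1/2; 3/4; 49/64; 197/256]  R=[99/128; 25/32; 13/16; 7/8; 1]  ⇒ 395/512
val_11 [BRBBRRRBRBB]  L=[0; 1/2; 3/4; 49/64; 197/256; 395/512]  R=[99/128; 25/32; 13/16; 7/8; 1]  ⇒ 791/1024
val_12 [BRBBRRRBRBBR]  L=[0; 1/2; 3/4; 49/64; 197/256; 395/512]  R=[791/1024; 99/128; 25/32; 13/16; 7/8; 1]  ⇒ 1581/2048
val_13 [BRBBRRRBRBBRR]  L=[0; 1/2; 3/4; 49/64; 197/256; 395/512]  R=[1581/2048; 791/1024; 99/128; 25/32; 13/16; 7/8; 1]  ⇒ 3161/4096

3161/4096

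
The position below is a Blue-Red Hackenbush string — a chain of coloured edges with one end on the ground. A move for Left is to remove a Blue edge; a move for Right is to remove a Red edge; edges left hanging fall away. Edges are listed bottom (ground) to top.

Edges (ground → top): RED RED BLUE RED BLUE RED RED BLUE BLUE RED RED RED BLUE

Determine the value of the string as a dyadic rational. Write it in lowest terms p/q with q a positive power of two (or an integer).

step 1: add RED to get R; options L={ (no moves) } R={ 0 } -> -1
step 2: add RED to get RR; options L={ (no moves) } R={ -1, 0 } -> -2
step 3: add BLUE to get RRB; options L={ -2 } R={ -1, 0 } -> -3/2
step 4: add RED to get RRBR; options L={ -2 } R={ -3/2, -1, 0 } -> -7/4
step 5: add BLUE to get RRBRB; options L={ -2, -7/4 } R={ -3/2, -1, 0 } -> -13/8
step 6: add RED to get RRBRBR; options L={ -2, -7/4 } R={ -13/8, -3/2, -1, 0 } -> -27/16
step 7: add RED to get RRBRBRR; options L={ -2, -7/4 } R={ -27/16, -13/8, -3/2, -1, 0 } -> -55/32
step 8: add BLUE to get RRBRBRRB; options L={ -2, -7/4, -55/32 } R={ -27/16, -13/8, -3/2, -1, 0 } -> -109/64
step 9: add BLUE to get RRBRBRRBB; options L={ -2, -7/4, -55/32, -109/64 } R={ -27/16, -13/8, -3/2, -1, 0 } -> -217/128
step 10: add RED to get RRBRBRRBBR; options L={ -2, -7/4, -55/32, -109/64 } R={ -217/128, -27/16, -13/8, -3/2, -1, 0 } -> -435/256
step 11: add RED to get RRBRBRRBBRR; options L={ -2, -7/4, -55/32, -109/64 } R={ -435/256, -217/128, -27/16, -13/8, -3/2, -1, 0 } -> -871/512
step 12: add RED to get RRBRBRRBBRRR; options L={ -2, -7/4, -55/32, -109/64 } R={ -871/512, -435/256, -217/128, -27/16, -13/8, -3/2, -1, 0 } -> -1743/1024
step 13: add BLUE to get RRBRBRRBBRRRB; options L={ -2, -7/4, -55/32, -109/64, -1743/1024 } R={ -871/512, -435/256, -217/128, -27/16, -13/8, -3/2, -1, 0 } -> -3485/2048

-3485/2048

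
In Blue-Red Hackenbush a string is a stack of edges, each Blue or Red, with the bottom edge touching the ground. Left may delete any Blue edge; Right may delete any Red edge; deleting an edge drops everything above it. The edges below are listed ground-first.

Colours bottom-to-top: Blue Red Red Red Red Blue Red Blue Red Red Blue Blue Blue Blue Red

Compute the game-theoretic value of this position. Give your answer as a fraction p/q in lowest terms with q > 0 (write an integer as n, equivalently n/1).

1341/16384

1 of 15 · B · max L 0 · min R +∞ => 1
2 of 15 · BR · max L 0 · min R 1 => 1/2
3 of 15 · BRR · max L 0 · min R 1/2 => 1/4
4 of 15 · BRRR · max L 0 · min R 1/4 => 1/8
5 of 15 · BRRRR · max L 0 · min R 1/8 => 1/16
6 of 15 · BRRRRB · max L 1/16 · min R 1/8 => 3/32
7 of 15 · BRRRRBR · max L 1/16 · min R 3/32 => 5/64
8 of 15 · BRRRRBRB · max L 5/64 · min R 3/32 => 11/128
9 of 15 · BRRRRBRBR · max L 5/64 · min R 11/128 => 21/256
10 of 15 · BRRRRBRBRR · max L 5/64 · min R 21/256 => 41/512
11 of 15 · BRRRRBRBRRB · max L 41/512 · min R 21/256 => 83/1024
12 of 15 · BRRRRBRBRRBB · max L 83/1024 · min R 21/256 => 167/2048
13 of 15 · BRRRRBRBRRBBB · max L 167/2048 · min R 21/256 => 335/4096
14 of 15 · BRRRRBRBRRBBBB · max L 335/4096 · min R 21/256 => 671/8192
15 of 15 · BRRRRBRBRRBBBBR · max L 335/4096 · min R 671/8192 => 1341/16384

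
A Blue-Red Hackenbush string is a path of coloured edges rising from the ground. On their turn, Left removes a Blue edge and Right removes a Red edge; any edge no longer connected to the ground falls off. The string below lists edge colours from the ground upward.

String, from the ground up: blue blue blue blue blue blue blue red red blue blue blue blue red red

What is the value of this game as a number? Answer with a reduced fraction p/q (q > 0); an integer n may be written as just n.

1657/256

Recurse on prefixes of the 15-edge string blue blue blue blue blue blue blue red red blue blue blue blue red red:
edge 1 of 15 (blue): { 0 | — } ⇒ 1
edge 2 of 15 (blue): { 0 1 | — } ⇒ 2
edge 3 of 15 (blue): { 0 1 2 | — } ⇒ 3
edge 4 of 15 (blue): { 0 1 2 3 | — } ⇒ 4
edge 5 of 15 (blue): { 0 1 2 3 4 | — } ⇒ 5
edge 6 of 15 (blue): { 0 1 2 3 4 5 | — } ⇒ 6
edge 7 of 15 (blue): { 0 1 2 3 4 5 6 | — } ⇒ 7
edge 8 of 15 (red): { 0 1 2 3 4 5 6 | 7 } ⇒ 13/2
edge 9 of 15 (red): { 0 1 2 3 4 5 6 | 13/2 7 } ⇒ 25/4
edge 10 of 15 (blue): { 0 1 2 3 4 5 6 25/4 | 13/2 7 } ⇒ 51/8
edge 11 of 15 (blue): { 0 1 2 3 4 5 6 25/4 51/8 | 13/2 7 } ⇒ 103/16
edge 12 of 15 (blue): { 0 1 2 3 4 5 6 25/4 51/8 103/16 | 13/2 7 } ⇒ 207/32
edge 13 of 15 (blue): { 0 1 2 3 4 5 6 25/4 51/8 103/16 207/32 | 13/2 7 } ⇒ 415/64
edge 14 of 15 (red): { 0 1 2 3 4 5 6 25/4 51/8 103/16 207/32 | 415/64 13/2 7 } ⇒ 829/128
edge 15 of 15 (red): { 0 1 2 3 4 5 6 25/4 51/8 103/16 207/32 | 829/128 415/64 13/2 7 } ⇒ 1657/256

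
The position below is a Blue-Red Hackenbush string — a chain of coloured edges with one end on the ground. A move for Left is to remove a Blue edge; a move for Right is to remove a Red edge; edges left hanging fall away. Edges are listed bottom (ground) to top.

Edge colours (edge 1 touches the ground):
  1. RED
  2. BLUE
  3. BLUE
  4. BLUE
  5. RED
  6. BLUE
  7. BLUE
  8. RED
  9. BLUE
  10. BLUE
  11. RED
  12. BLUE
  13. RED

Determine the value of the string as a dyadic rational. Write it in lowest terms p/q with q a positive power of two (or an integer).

v(R) = { ∅ | 0 } ⇒ -1
v(RB) = { -1 | 0 } ⇒ -1/2
v(RBB) = { -1, -1/2 | 0 } ⇒ -1/4
v(RBBB) = { -1, -1/2, -1/4 | 0 } ⇒ -1/8
v(RBBBR) = { -1, -1/2, -1/4 | -1/8, 0 } ⇒ -3/16
v(RBBBRB) = { -1, -1/2, -1/4, -3/16 | -1/8, 0 } ⇒ -5/32
v(RBBBRBB) = { -1, -1/2, -1/4, -3/16, -5/32 | -1/8, 0 } ⇒ -9/64
v(RBBBRBBR) = { -1, -1/2, -1/4, -3/16, -5/32 | -9/64, -1/8, 0 } ⇒ -19/128
v(RBBBRBBRB) = { -1, -1/2, -1/4, -3/16, -5/32, -19/128 | -9/64, -1/8, 0 } ⇒ -37/256
v(RBBBRBBRBB) = { -1, -1/2, -1/4, -3/16, -5/32, -19/128, -37/256 | -9/64, -1/8, 0 } ⇒ -73/512
v(RBBBRBBRBBR) = { -1, -1/2, -1/4, -3/16, -5/32, -19/128, -37/256 | -73/512, -9/64, -1/8, 0 } ⇒ -147/1024
v(RBBBRBBRBBRB) = { -1, -1/2, -1/4, -3/16, -5/32, -19/128, -37/256, -147/1024 | -73/512, -9/64, -1/8, 0 } ⇒ -293/2048
v(RBBBRBBRBBRBR) = { -1, -1/2, -1/4, -3/16, -5/32, -19/128, -37/256, -147/1024 | -293/2048, -73/512, -9/64, -1/8, 0 } ⇒ -587/4096

-587/4096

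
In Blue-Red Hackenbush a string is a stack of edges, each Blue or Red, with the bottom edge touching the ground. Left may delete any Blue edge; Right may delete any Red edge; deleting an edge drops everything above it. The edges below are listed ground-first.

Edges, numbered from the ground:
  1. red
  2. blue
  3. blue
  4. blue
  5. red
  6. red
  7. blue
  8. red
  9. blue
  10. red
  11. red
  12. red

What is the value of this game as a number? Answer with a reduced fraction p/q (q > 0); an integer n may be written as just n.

-431/2048

1 of 12 · r · max L −∞ · min R 0 so -1
2 of 12 · rb · max L -1 · min R 0 so -1/2
3 of 12 · rbb · max L -1/2 · min R 0 so -1/4
4 of 12 · rbbb · max L -1/4 · min R 0 so -1/8
5 of 12 · rbbbr · max L -1/4 · min R -1/8 so -3/16
6 of 12 · rbbbrr · max L -1/4 · min R -3/16 so -7/32
7 of 12 · rbbbrrb · max L -7/32 · min R -3/16 so -13/64
8 of 12 · rbbbrrbr · max L -7/32 · min R -13/64 so -27/128
9 of 12 · rbbbrrbrb · max L -27/128 · min R -13/64 so -53/256
10 of 12 · rbbbrrbrbr · max L -27/128 · min R -53/256 so -107/512
11 of 12 · rbbbrrbrbrr · max L -27/128 · min R -107/512 so -215/1024
12 of 12 · rbbbrrbrbrrr · max L -27/128 · min R -215/1024 so -431/2048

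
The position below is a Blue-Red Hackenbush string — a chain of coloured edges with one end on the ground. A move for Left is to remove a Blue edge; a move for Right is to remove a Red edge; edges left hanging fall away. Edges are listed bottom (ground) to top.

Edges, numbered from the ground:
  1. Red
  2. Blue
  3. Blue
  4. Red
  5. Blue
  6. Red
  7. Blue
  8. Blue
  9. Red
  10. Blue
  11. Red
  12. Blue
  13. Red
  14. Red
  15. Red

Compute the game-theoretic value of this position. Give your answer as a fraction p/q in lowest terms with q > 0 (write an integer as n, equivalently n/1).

step 1: add Red to get R; options L={ ∅ } R={ 0 } => -1
step 2: add Blue to get RB; options L={ -1 } R={ 0 } => -1/2
step 3: add Blue to get RBB; options L={ -1 -1/2 } R={ 0 } => -1/4
step 4: add Red to get RBBR; options L={ -1 -1/2 } R={ -1/4 0 } => -3/8
step 5: add Blue to get RBBRB; options L={ -1 -1/2 -3/8 } R={ -1/4 0 } => -5/16
step 6: add Red to get RBBRBR; options L={ -1 -1/2 -3/8 } R={ -5/16 -1/4 0 } => -11/32
step 7: add Blue to get RBBRBRB; options L={ -1 -1/2 -3/8 -11/32 } R={ -5/16 -1/4 0 } => -21/64
step 8: add Blue to get RBBRBRBB; options L={ -1 -1/2 -3/8 -11/32 -21/64 } R={ -5/16 -1/4 0 } => -41/128
step 9: add Red to get RBBRBRBBR; options L={ -1 -1/2 -3/8 -11/32 -21/64 } R={ -41/128 -5/16 -1/4 0 } => -83/256
step 10: add Blue to get RBBRBRBBRB; options L={ -1 -1/2 -3/8 -11/32 -21/64 -83/256 } R={ -41/128 -5/16 -1/4 0 } => -165/512
step 11: add Red to get RBBRBRBBRBR; options L={ -1 -1/2 -3/8 -11/32 -21/64 -83/256 } R={ -165/512 -41/128 -5/16 -1/4 0 } => -331/1024
step 12: add Blue to get RBBRBRBBRBRB; options L={ -1 -1/2 -3/8 -11/32 -21/64 -83/256 -331/1024 } R={ -165/512 -41/128 -5/16 -1/4 0 } => -661/2048
step 13: add Red to get RBBRBRBBRBRBR; options L={ -1 -1/2 -3/8 -11/32 -21/64 -83/256 -331/1024 } R={ -661/2048 -165/512 -41/128 -5/16 -1/4 0 } => -1323/4096
step 14: add Red to get RBBRBRBBRBRBRR; options L={ -1 -1/2 -3/8 -11/32 -21/64 -83/256 -331/1024 } R={ -1323/4096 -661/2048 -165/512 -41/128 -5/16 -1/4 0 } => -2647/8192
step 15: add Red to get RBBRBRBBRBRBRRR; options L={ -1 -1/2 -3/8 -11/32 -21/64 -83/256 -331/1024 } R={ -2647/8192 -1323/4096 -661/2048 -165/512 -41/128 -5/16 -1/4 0 } => -5295/16384

-5295/16384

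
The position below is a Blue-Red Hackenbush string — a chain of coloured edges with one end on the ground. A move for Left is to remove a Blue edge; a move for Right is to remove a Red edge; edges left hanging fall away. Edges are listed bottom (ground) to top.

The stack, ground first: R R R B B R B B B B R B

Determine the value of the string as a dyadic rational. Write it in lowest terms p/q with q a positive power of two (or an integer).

-1157/512

val(R) = {  | 0 } — -1
val(RR) = {  | -1,0 } — -2
val(RRR) = {  | -2,-1,0 } — -3
val(RRRB) = { -3 | -2,-1,0 } — -5/2
val(RRRBB) = { -3,-5/2 | -2,-1,0 } — -9/4
val(RRRBBR) = { -3,-5/2 | -9/4,-2,-1,0 } — -19/8
val(RRRBBRB) = { -3,-5/2,-19/8 | -9/4,-2,-1,0 } — -37/16
val(RRRBBRBB) = { -3,-5/2,-19/8,-37/16 | -9/4,-2,-1,0 } — -73/32
val(RRRBBRBBB) = { -3,-5/2,-19/8,-37/16,-73/32 | -9/4,-2,-1,0 } — -145/64
val(RRRBBRBBBB) = { -3,-5/2,-19/8,-37/16,-73/32,-145/64 | -9/4,-2,-1,0 } — -289/128
val(RRRBBRBBBBR) = { -3,-5/2,-19/8,-37/16,-73/32,-145/64 | -289/128,-9/4,-2,-1,0 } — -579/256
val(RRRBBRBBBBRB) = { -3,-5/2,-19/8,-37/16,-73/32,-145/64,-579/256 | -289/128,-9/4,-2,-1,0 } — -1157/512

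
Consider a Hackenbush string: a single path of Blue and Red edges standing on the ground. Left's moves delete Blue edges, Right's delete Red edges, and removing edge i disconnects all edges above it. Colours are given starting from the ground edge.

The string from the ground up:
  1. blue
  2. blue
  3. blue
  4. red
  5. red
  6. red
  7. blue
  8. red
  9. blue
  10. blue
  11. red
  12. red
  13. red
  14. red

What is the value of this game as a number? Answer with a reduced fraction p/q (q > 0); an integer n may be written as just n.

4449/2048

Build g(s[:k]) for k = 1..14, string s = blue blue blue red red red blue red blue blue red red red red.
1 of 14 · b · max L 0 · min R +∞ = 1
2 of 14 · bb · max L 1 · min R +∞ = 2
3 of 14 · bbb · max L 2 · min R +∞ = 3
4 of 14 · bbbr · max L 2 · min R 3 = 5/2
5 of 14 · bbbrr · max L 2 · min R 5/2 = 9/4
6 of 14 · bbbrrr · max L 2 · min R 9/4 = 17/8
7 of 14 · bbbrrrb · max L 17/8 · min R 9/4 = 35/16
8 of 14 · bbbrrrbr · max L 17/8 · min R 35/16 = 69/32
9 of 14 · bbbrrrbrb · max L 69/32 · min R 35/16 = 139/64
10 of 14 · bbbrrrbrbb · max L 139/64 · min R 35/16 = 279/128
11 of 14 · bbbrrrbrbbr · max L 139/64 · min R 279/128 = 557/256
12 of 14 · bbbrrrbrbbrr · max L 139/64 · min R 557/256 = 1113/512
13 of 14 · bbbrrrbrbbrrr · max L 139/64 · min R 1113/512 = 2225/1024
14 of 14 · bbbrrrbrbbrrrr · max L 139/64 · min R 2225/1024 = 4449/2048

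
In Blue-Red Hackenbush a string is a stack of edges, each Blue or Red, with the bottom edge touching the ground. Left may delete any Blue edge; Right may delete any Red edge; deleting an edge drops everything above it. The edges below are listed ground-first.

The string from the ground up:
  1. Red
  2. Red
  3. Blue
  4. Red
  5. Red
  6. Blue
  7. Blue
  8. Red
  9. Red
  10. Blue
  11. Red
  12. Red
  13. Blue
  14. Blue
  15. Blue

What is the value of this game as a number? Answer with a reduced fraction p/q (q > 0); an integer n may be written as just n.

step 1: add Red to get R; options L={ none } R={ 0 } -> -1
step 2: add Red to get RR; options L={ none } R={ -1,0 } -> -2
step 3: add Blue to get RRB; options L={ -2 } R={ -1,0 } -> -3/2
step 4: add Red to get RRBR; options L={ -2 } R={ -3/2,-1,0 } -> -7/4
step 5: add Red to get RRBRR; options L={ -2 } R={ -7/4,-3/2,-1,0 } -> -15/8
step 6: add Blue to get RRBRRB; options L={ -2,-15/8 } R={ -7/4,-3/2,-1,0 } -> -29/16
step 7: add Blue to get RRBRRBB; options L={ -2,-15/8,-29/16 } R={ -7/4,-3/2,-1,0 } -> -57/32
step 8: add Red to get RRBRRBBR; options L={ -2,-15/8,-29/16 } R={ -57/32,-7/4,-3/2,-1,0 } -> -115/64
step 9: add Red to get RRBRRBBRR; options L={ -2,-15/8,-29/16 } R={ -115/64,-57/32,-7/4,-3/2,-1,0 } -> -231/128
step 10: add Blue to get RRBRRBBRRB; options L={ -2,-15/8,-29/16,-231/128 } R={ -115/64,-57/32,-7/4,-3/2,-1,0 } -> -461/256
step 11: add Red to get RRBRRBBRRBR; options L={ -2,-15/8,-29/16,-231/128 } R={ -461/256,-115/64,-57/32,-7/4,-3/2,-1,0 } -> -923/512
step 12: add Red to get RRBRRBBRRBRR; options L={ -2,-15/8,-29/16,-231/128 } R={ -923/512,-461/256,-115/64,-57/32,-7/4,-3/2,-1,0 } -> -1847/1024
step 13: add Blue to get RRBRRBBRRBRRB; options L={ -2,-15/8,-29/16,-231/128,-1847/1024 } R={ -923/512,-461/256,-115/64,-57/32,-7/4,-3/2,-1,0 } -> -3693/2048
step 14: add Blue to get RRBRRBBRRBRRBB; options L={ -2,-15/8,-29/16,-231/128,-1847/1024,-3693/2048 } R={ -923/512,-461/256,-115/64,-57/32,-7/4,-3/2,-1,0 } -> -7385/4096
step 15: add Blue to get RRBRRBBRRBRRBBB; options L={ -2,-15/8,-29/16,-231/128,-1847/1024,-3693/2048,-7385/4096 } R={ -923/512,-461/256,-115/64,-57/32,-7/4,-3/2,-1,0 } -> -14769/8192

-14769/8192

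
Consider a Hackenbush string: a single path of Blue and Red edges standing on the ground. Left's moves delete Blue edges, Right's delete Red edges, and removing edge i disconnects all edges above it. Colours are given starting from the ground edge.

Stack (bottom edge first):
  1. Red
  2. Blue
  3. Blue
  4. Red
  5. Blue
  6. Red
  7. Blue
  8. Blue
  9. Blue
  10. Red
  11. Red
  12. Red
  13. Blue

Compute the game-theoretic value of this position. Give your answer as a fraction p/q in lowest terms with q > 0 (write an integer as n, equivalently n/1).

-1309/4096

g_1 [R]  L=[—]  R=[0]  → -1
g_2 [RB]  L=[-1]  R=[0]  → -1/2
g_3 [RBB]  L=[-1, -1/2]  R=[0]  → -1/4
g_4 [RBBR]  L=[-1, -1/2]  R=[-1/4, 0]  → -3/8
g_5 [RBBRB]  L=[-1, -1/2, -3/8]  R=[-1/4, 0]  → -5/16
g_6 [RBBRBR]  L=[-1, -1/2, -3/8]  R=[-5/16, -1/4, 0]  → -11/32
g_7 [RBBRBRB]  L=[-1, -1/2, -3/8, -11/32]  R=[-5/16, -1/4, 0]  → -21/64
g_8 [RBBRBRBB]  L=[-1, -1/2, -3/8, -11/32, -21/64]  R=[-5/16, -1/4, 0]  → -41/128
g_9 [RBBRBRBBB]  L=[-1, -1/2, -3/8, -11/32, -21/64, -41/128]  R=[-5/16, -1/4, 0]  → -81/256
g_10 [RBBRBRBBBR]  L=[-1, -1/2, -3/8, -11/32, -21/64, -41/128]  R=[-81/256, -5/16, -1/4, 0]  → -163/512
g_11 [RBBRBRBBBRR]  L=[-1, -1/2, -3/8, -11/32, -21/64, -41/128]  R=[-163/512, -81/256, -5/16, -1/4, 0]  → -327/1024
g_12 [RBBRBRBBBRRR]  L=[-1, -1/2, -3/8, -11/32, -21/64, -41/128]  R=[-327/1024, -163/512, -81/256, -5/16, -1/4, 0]  → -655/2048
g_13 [RBBRBRBBBRRRB]  L=[-1, -1/2, -3/8, -11/32, -21/64, -41/128, -655/2048]  R=[-327/1024, -163/512, -81/256, -5/16, -1/4, 0]  → -1309/4096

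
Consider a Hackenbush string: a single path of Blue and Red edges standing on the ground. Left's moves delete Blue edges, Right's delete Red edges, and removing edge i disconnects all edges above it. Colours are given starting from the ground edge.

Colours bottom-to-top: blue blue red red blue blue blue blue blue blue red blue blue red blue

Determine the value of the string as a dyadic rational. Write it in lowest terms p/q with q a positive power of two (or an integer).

edge 1 of 15 (blue): { 0 | none } -> 1
edge 2 of 15 (blue): { 0; 1 | none } -> 2
edge 3 of 15 (red): { 0; 1 | 2 } -> 3/2
edge 4 of 15 (red): { 0; 1 | 3/2; 2 } -> 5/4
edge 5 of 15 (blue): { 0; 1; 5/4 | 3/2; 2 } -> 11/8
edge 6 of 15 (blue): { 0; 1; 5/4; 11/8 | 3/2; 2 } -> 23/16
edge 7 of 15 (blue): { 0; 1; 5/4; 11/8; 23/16 | 3/2; 2 } -> 47/32
edge 8 of 15 (blue): { 0; 1; 5/4; 11/8; 23/16; 47/32 | 3/2; 2 } -> 95/64
edge 9 of 15 (blue): { 0; 1; 5/4; 11/8; 23/16; 47/32; 95/64 | 3/2; 2 } -> 191/128
edge 10 of 15 (blue): { 0; 1; 5/4; 11/8; 23/16; 47/32; 95/64; 191/128 | 3/2; 2 } -> 383/256
edge 11 of 15 (red): { 0; 1; 5/4; 11/8; 23/16; 47/32; 95/64; 191/128 | 383/256; 3/2; 2 } -> 765/512
edge 12 of 15 (blue): { 0; 1; 5/4; 11/8; 23/16; 47/32; 95/64; 191/128; 765/512 | 383/256; 3/2; 2 } -> 1531/1024
edge 13 of 15 (blue): { 0; 1; 5/4; 11/8; 23/16; 47/32; 95/64; 191/128; 765/512; 1531/1024 | 383/256; 3/2; 2 } -> 3063/2048
edge 14 of 15 (red): { 0; 1; 5/4; 11/8; 23/16; 47/32; 95/64; 191/128; 765/512; 1531/1024 | 3063/2048; 383/256; 3/2; 2 } -> 6125/4096
edge 15 of 15 (blue): { 0; 1; 5/4; 11/8; 23/16; 47/32; 95/64; 191/128; 765/512; 1531/1024; 6125/4096 | 3063/2048; 383/256; 3/2; 2 } -> 12251/8192

12251/8192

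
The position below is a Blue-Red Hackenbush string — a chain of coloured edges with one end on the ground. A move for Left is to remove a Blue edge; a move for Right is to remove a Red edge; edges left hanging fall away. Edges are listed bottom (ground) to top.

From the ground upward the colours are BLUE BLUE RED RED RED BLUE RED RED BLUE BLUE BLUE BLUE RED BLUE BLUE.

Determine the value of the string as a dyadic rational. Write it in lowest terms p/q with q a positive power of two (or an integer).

v(B) = { 0 | ∅ } => 1
v(BB) = { 0; 1 | ∅ } => 2
v(BBR) = { 0; 1 | 2 } => 3/2
v(BBRR) = { 0; 1 | 3/2; 2 } => 5/4
v(BBRRR) = { 0; 1 | 5/4; 3/2; 2 } => 9/8
v(BBRRRB) = { 0; 1; 9/8 | 5/4; 3/2; 2 } => 19/16
v(BBRRRBR) = { 0; 1; 9/8 | 19/16; 5/4; 3/2; 2 } => 37/32
v(BBRRRBRR) = { 0; 1; 9/8 | 37/32; 19/16; 5/4; 3/2; 2 } => 73/64
v(BBRRRBRRB) = { 0; 1; 9/8; 73/64 | 37/32; 19/16; 5/4; 3/2; 2 } => 147/128
v(BBRRRBRRBB) = { 0; 1; 9/8; 73/64; 147/128 | 37/32; 19/16; 5/4; 3/2; 2 } => 295/256
v(BBRRRBRRBBB) = { 0; 1; 9/8; 73/64; 147/128; 295/256 | 37/32; 19/16; 5/4; 3/2; 2 } => 591/512
v(BBRRRBRRBBBB) = { 0; 1; 9/8; 73/64; 147/128; 295/256; 591/512 | 37/32; 19/16; 5/4; 3/2; 2 } => 1183/1024
v(BBRRRBRRBBBBR) = { 0; 1; 9/8; 73/64; 147/128; 295/256; 591/512 | 1183/1024; 37/32; 19/16; 5/4; 3/2; 2 } => 2365/2048
v(BBRRRBRRBBBBRB) = { 0; 1; 9/8; 73/64; 147/128; 295/256; 591/512; 2365/2048 | 1183/1024; 37/32; 19/16; 5/4; 3/2; 2 } => 4731/4096
v(BBRRRBRRBBBBRBB) = { 0; 1; 9/8; 73/64; 147/128; 295/256; 591/512; 2365/2048; 4731/4096 | 1183/1024; 37/32; 19/16; 5/4; 3/2; 2 } => 9463/8192

9463/8192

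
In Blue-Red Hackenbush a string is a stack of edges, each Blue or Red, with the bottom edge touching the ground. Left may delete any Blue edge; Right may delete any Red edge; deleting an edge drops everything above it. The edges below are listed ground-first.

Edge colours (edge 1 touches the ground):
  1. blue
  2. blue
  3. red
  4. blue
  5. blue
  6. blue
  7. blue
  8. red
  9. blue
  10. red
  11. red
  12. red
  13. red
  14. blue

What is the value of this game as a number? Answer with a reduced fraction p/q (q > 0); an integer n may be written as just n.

step 1: add blue to get b; options L={ 0 } R={  } => 1
step 2: add blue to get bb; options L={ 0, 1 } R={  } => 2
step 3: add red to get bbr; options L={ 0, 1 } R={ 2 } => 3/2
step 4: add blue to get bbrb; options L={ 0, 1, 3/2 } R={ 2 } => 7/4
step 5: add blue to get bbrbb; options L={ 0, 1, 3/2, 7/4 } R={ 2 } => 15/8
step 6: add blue to get bbrbbb; options L={ 0, 1, 3/2, 7/4, 15/8 } R={ 2 } => 31/16
step 7: add blue to get bbrbbbb; options L={ 0, 1, 3/2, 7/4, 15/8, 31/16 } R={ 2 } => 63/32
step 8: add red to get bbrbbbbr; options L={ 0, 1, 3/2, 7/4, 15/8, 31/16 } R={ 63/32, 2 } => 125/64
step 9: add blue to get bbrbbbbrb; options L={ 0, 1, 3/2, 7/4, 15/8, 31/16, 125/64 } R={ 63/32, 2 } => 251/128
step 10: add red to get bbrbbbbrbr; options L={ 0, 1, 3/2, 7/4, 15/8, 31/16, 125/64 } R={ 251/128, 63/32, 2 } => 501/256
step 11: add red to get bbrbbbbrbrr; options L={ 0, 1, 3/2, 7/4, 15/8, 31/16, 125/64 } R={ 501/256, 251/128, 63/32, 2 } => 1001/512
step 12: add red to get bbrbbbbrbrrr; options L={ 0, 1, 3/2, 7/4, 15/8, 31/16, 125/64 } R={ 1001/512, 501/256, 251/128, 63/32, 2 } => 2001/1024
step 13: add red to get bbrbbbbrbrrrr; options L={ 0, 1, 3/2, 7/4, 15/8, 31/16, 125/64 } R={ 2001/1024, 1001/512, 501/256, 251/128, 63/32, 2 } => 4001/2048
step 14: add blue to get bbrbbbbrbrrrrb; options L={ 0, 1, 3/2, 7/4, 15/8, 31/16, 125/64, 4001/2048 } R={ 2001/1024, 1001/512, 501/256, 251/128, 63/32, 2 } => 8003/4096

8003/4096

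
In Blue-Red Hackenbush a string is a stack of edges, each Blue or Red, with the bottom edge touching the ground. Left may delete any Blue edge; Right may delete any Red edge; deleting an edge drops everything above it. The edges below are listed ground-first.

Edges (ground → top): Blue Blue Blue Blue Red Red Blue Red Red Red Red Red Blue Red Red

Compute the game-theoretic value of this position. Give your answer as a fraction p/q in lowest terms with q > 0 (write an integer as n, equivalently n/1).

6665/2048

val(B) = { 0 | none } → 1
val(BB) = { 0 1 | none } → 2
val(BBB) = { 0 1 2 | none } → 3
val(BBBB) = { 0 1 2 3 | none } → 4
val(BBBBR) = { 0 1 2 3 | 4 } → 7/2
val(BBBBRR) = { 0 1 2 3 | 7/2 4 } → 13/4
val(BBBBRRB) = { 0 1 2 3 13/4 | 7/2 4 } → 27/8
val(BBBBRRBR) = { 0 1 2 3 13/4 | 27/8 7/2 4 } → 53/16
val(BBBBRRBRR) = { 0 1 2 3 13/4 | 53/16 27/8 7/2 4 } → 105/32
val(BBBBRRBRRR) = { 0 1 2 3 13/4 | 105/32 53/16 27/8 7/2 4 } → 209/64
val(BBBBRRBRRRR) = { 0 1 2 3 13/4 | 209/64 105/32 53/16 27/8 7/2 4 } → 417/128
val(BBBBRRBRRRRR) = { 0 1 2 3 13/4 | 417/128 209/64 105/32 53/16 27/8 7/2 4 } → 833/256
val(BBBBRRBRRRRRB) = { 0 1 2 3 13/4 833/256 | 417/128 209/64 105/32 53/16 27/8 7/2 4 } → 1667/512
val(BBBBRRBRRRRRBR) = { 0 1 2 3 13/4 833/256 | 1667/512 417/128 209/64 105/32 53/16 27/8 7/2 4 } → 3333/1024
val(BBBBRRBRRRRRBRR) = { 0 1 2 3 13/4 833/256 | 3333/1024 1667/512 417/128 209/64 105/32 53/16 27/8 7/2 4 } → 6665/2048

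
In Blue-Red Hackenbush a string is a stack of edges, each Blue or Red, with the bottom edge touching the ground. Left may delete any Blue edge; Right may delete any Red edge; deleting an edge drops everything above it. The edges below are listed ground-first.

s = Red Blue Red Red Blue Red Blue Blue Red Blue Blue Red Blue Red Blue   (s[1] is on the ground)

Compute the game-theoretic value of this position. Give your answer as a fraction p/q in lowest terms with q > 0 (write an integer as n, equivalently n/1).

Build val(s[:k]) for k = 1..15, string s = Red Blue Red Red Blue Red Blue Blue Red Blue Blue Red Blue Red Blue.
val_1 [R]  L=[none]  R=[0]  = -1
val_2 [RB]  L=[-1]  R=[0]  = -1/2
val_3 [RBR]  L=[-1]  R=[-1/2,0]  = -3/4
val_4 [RBRR]  L=[-1]  R=[-3/4,-1/2,0]  = -7/8
val_5 [RBRRB]  L=[-1,-7/8]  R=[-3/4,-1/2,0]  = -13/16
val_6 [RBRRBR]  L=[-1,-7/8]  R=[-13/16,-3/4,-1/2,0]  = -27/32
val_7 [RBRRBRB]  L=[-1,-7/8,-27/32]  R=[-13/16,-3/4,-1/2,0]  = -53/64
val_8 [RBRRBRBB]  L=[-1,-7/8,-27/32,-53/64]  R=[-13/16,-3/4,-1/2,0]  = -105/128
val_9 [RBRRBRBBR]  L=[-1,-7/8,-27/32,-53/64]  R=[-105/128,-13/16,-3/4,-1/2,0]  = -211/256
val_10 [RBRRBRBBRB]  L=[-1,-7/8,-27/32,-53/64,-211/256]  R=[-105/128,-13/16,-3/4,-1/2,0]  = -421/512
val_11 [RBRRBRBBRBB]  L=[-1,-7/8,-27/32,-53/64,-211/256,-421/512]  R=[-105/128,-13/16,-3/4,-1/2,0]  = -841/1024
val_12 [RBRRBRBBRBBR]  L=[-1,-7/8,-27/32,-53/64,-211/256,-421/512]  R=[-841/1024,-105/128,-13/16,-3/4,-1/2,0]  = -1683/2048
val_13 [RBRRBRBBRBBRB]  L=[-1,-7/8,-27/32,-53/64,-211/256,-421/512,-1683/2048]  R=[-841/1024,-105/128,-13/16,-3/4,-1/2,0]  = -3365/4096
val_14 [RBRRBRBBRBBRBR]  L=[-1,-7/8,-27/32,-53/64,-211/256,-421/512,-1683/2048]  R=[-3365/4096,-841/1024,-105/128,-13/16,-3/4,-1/2,0]  = -6731/8192
val_15 [RBRRBRBBRBBRBRB]  L=[-1,-7/8,-27/32,-53/64,-211/256,-421/512,-1683/2048,-6731/8192]  R=[-3365/4096,-841/1024,-105/128,-13/16,-3/4,-1/2,0]  = -13461/16384

-13461/16384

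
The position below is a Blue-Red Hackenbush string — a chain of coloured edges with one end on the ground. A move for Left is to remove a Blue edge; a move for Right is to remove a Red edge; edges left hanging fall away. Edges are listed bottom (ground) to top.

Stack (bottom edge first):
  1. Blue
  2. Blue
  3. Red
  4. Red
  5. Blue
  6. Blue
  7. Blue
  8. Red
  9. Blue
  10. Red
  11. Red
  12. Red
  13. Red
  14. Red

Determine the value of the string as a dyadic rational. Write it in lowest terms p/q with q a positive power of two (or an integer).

1 of 14 · B · max L 0 · min R +∞ — 1
2 of 14 · BB · max L 1 · min R +∞ — 2
3 of 14 · BBR · max L 1 · min R 2 — 3/2
4 of 14 · BBRR · max L 1 · min R 3/2 — 5/4
5 of 14 · BBRRB · max L 5/4 · min R 3/2 — 11/8
6 of 14 · BBRRBB · max L 11/8 · min R 3/2 — 23/16
7 of 14 · BBRRBBB · max L 23/16 · min R 3/2 — 47/32
8 of 14 · BBRRBBBR · max L 23/16 · min R 47/32 — 93/64
9 of 14 · BBRRBBBRB · max L 93/64 · min R 47/32 — 187/128
10 of 14 · BBRRBBBRBR · max L 93/64 · min R 187/128 — 373/256
11 of 14 · BBRRBBBRBRR · max L 93/64 · min R 373/256 — 745/512
12 of 14 · BBRRBBBRBRRR · max L 93/64 · min R 745/512 — 1489/1024
13 of 14 · BBRRBBBRBRRRR · max L 93/64 · min R 1489/1024 — 2977/2048
14 of 14 · BBRRBBBRBRRRRR · max L 93/64 · min R 2977/2048 — 5953/4096

5953/4096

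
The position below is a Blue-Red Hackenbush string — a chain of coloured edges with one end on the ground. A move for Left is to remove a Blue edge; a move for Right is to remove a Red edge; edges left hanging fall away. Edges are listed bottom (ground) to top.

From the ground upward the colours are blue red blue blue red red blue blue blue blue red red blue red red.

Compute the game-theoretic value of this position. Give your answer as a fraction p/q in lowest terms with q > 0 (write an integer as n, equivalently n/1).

13257/16384

G(b) = { 0 | (no moves) } → 1
G(br) = { 0 | 1 } → 1/2
G(brb) = { 0,1/2 | 1 } → 3/4
G(brbb) = { 0,1/2,3/4 | 1 } → 7/8
G(brbbr) = { 0,1/2,3/4 | 7/8,1 } → 13/16
G(brbbrr) = { 0,1/2,3/4 | 13/16,7/8,1 } → 25/32
G(brbbrrb) = { 0,1/2,3/4,25/32 | 13/16,7/8,1 } → 51/64
G(brbbrrbb) = { 0,1/2,3/4,25/32,51/64 | 13/16,7/8,1 } → 103/128
G(brbbrrbbb) = { 0,1/2,3/4,25/32,51/64,103/128 | 13/16,7/8,1 } → 207/256
G(brbbrrbbbb) = { 0,1/2,3/4,25/32,51/64,103/128,207/256 | 13/16,7/8,1 } → 415/512
G(brbbrrbbbbr) = { 0,1/2,3/4,25/32,51/64,103/128,207/256 | 415/512,13/16,7/8,1 } → 829/1024
G(brbbrrbbbbrr) = { 0,1/2,3/4,25/32,51/64,103/128,207/256 | 829/1024,415/512,13/16,7/8,1 } → 1657/2048
G(brbbrrbbbbrrb) = { 0,1/2,3/4,25/32,51/64,103/128,207/256,1657/2048 | 829/1024,415/512,13/16,7/8,1 } → 3315/4096
G(brbbrrbbbbrrbr) = { 0,1/2,3/4,25/32,51/64,103/128,207/256,1657/2048 | 3315/4096,829/1024,415/512,13/16,7/8,1 } → 6629/8192
G(brbbrrbbbbrrbrr) = { 0,1/2,3/4,25/32,51/64,103/128,207/256,1657/2048 | 6629/8192,3315/4096,829/1024,415/512,13/16,7/8,1 } → 13257/16384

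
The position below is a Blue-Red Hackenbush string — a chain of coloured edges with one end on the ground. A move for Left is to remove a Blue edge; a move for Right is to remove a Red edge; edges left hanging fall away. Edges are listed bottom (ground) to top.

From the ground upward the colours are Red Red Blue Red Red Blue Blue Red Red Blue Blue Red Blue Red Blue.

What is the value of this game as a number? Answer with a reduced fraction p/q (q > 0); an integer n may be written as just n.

-14741/8192

Prefix values for Red Red Blue Red Red Blue Blue Red Red Blue Blue Red Blue Red Blue via {L|R} + simplicity:
value(R) = { none | 0 } so -1
value(RR) = { none | -1,0 } so -2
value(RRB) = { -2 | -1,0 } so -3/2
value(RRBR) = { -2 | -3/2,-1,0 } so -7/4
value(RRBRR) = { -2 | -7/4,-3/2,-1,0 } so -15/8
value(RRBRRB) = { -2,-15/8 | -7/4,-3/2,-1,0 } so -29/16
value(RRBRRBB) = { -2,-15/8,-29/16 | -7/4,-3/2,-1,0 } so -57/32
value(RRBRRBBR) = { -2,-15/8,-29/16 | -57/32,-7/4,-3/2,-1,0 } so -115/64
value(RRBRRBBRR) = { -2,-15/8,-29/16 | -115/64,-57/32,-7/4,-3/2,-1,0 } so -231/128
value(RRBRRBBRRB) = { -2,-15/8,-29/16,-231/128 | -115/64,-57/32,-7/4,-3/2,-1,0 } so -461/256
value(RRBRRBBRRBB) = { -2,-15/8,-29/16,-231/128,-461/256 | -115/64,-57/32,-7/4,-3/2,-1,0 } so -921/512
value(RRBRRBBRRBBR) = { -2,-15/8,-29/16,-231/128,-461/256 | -921/512,-115/64,-57/32,-7/4,-3/2,-1,0 } so -1843/1024
value(RRBRRBBRRBBRB) = { -2,-15/8,-29/16,-231/128,-461/256,-1843/1024 | -921/512,-115/64,-57/32,-7/4,-3/2,-1,0 } so -3685/2048
value(RRBRRBBRRBBRBR) = { -2,-15/8,-29/16,-231/128,-461/256,-1843/1024 | -3685/2048,-921/512,-115/64,-57/32,-7/4,-3/2,-1,0 } so -7371/4096
value(RRBRRBBRRBBRBRB) = { -2,-15/8,-29/16,-231/128,-461/256,-1843/1024,-7371/4096 | -3685/2048,-921/512,-115/64,-57/32,-7/4,-3/2,-1,0 } so -14741/8192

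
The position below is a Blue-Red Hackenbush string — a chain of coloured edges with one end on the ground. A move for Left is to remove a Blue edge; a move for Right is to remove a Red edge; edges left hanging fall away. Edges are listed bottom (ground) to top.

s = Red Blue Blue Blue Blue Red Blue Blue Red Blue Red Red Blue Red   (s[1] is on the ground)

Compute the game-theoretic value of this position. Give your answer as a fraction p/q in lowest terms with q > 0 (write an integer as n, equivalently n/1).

-603/8192

Prefix values for Red Blue Blue Blue Blue Red Blue Blue Red Blue Red Red Blue Red via {L|R} + simplicity:
g(R) = { ∅ | 0 } gives -1
g(RB) = { -1 | 0 } gives -1/2
g(RBB) = { -1,-1/2 | 0 } gives -1/4
g(RBBB) = { -1,-1/2,-1/4 | 0 } gives -1/8
g(RBBBB) = { -1,-1/2,-1/4,-1/8 | 0 } gives -1/16
g(RBBBBR) = { -1,-1/2,-1/4,-1/8 | -1/16,0 } gives -3/32
g(RBBBBRB) = { -1,-1/2,-1/4,-1/8,-3/32 | -1/16,0 } gives -5/64
g(RBBBBRBB) = { -1,-1/2,-1/4,-1/8,-3/32,-5/64 | -1/16,0 } gives -9/128
g(RBBBBRBBR) = { -1,-1/2,-1/4,-1/8,-3/32,-5/64 | -9/128,-1/16,0 } gives -19/256
g(RBBBBRBBRB) = { -1,-1/2,-1/4,-1/8,-3/32,-5/64,-19/256 | -9/128,-1/16,0 } gives -37/512
g(RBBBBRBBRBR) = { -1,-1/2,-1/4,-1/8,-3/32,-5/64,-19/256 | -37/512,-9/128,-1/16,0 } gives -75/1024
g(RBBBBRBBRBRR) = { -1,-1/2,-1/4,-1/8,-3/32,-5/64,-19/256 | -75/1024,-37/512,-9/128,-1/16,0 } gives -151/2048
g(RBBBBRBBRBRRB) = { -1,-1/2,-1/4,-1/8,-3/32,-5/64,-19/256,-151/2048 | -75/1024,-37/512,-9/128,-1/16,0 } gives -301/4096
g(RBBBBRBBRBRRBR) = { -1,-1/2,-1/4,-1/8,-3/32,-5/64,-19/256,-151/2048 | -301/4096,-75/1024,-37/512,-9/128,-1/16,0 } gives -603/8192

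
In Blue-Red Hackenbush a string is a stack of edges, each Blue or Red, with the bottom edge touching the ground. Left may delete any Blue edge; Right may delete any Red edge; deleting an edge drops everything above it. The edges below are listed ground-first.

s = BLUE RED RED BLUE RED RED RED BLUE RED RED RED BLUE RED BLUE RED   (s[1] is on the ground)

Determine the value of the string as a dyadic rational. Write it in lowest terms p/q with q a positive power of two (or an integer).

Prefix values for BLUE RED RED BLUE RED RED RED BLUE RED RED RED BLUE RED BLUE RED via {L|R} + simplicity:
step 1: add BLUE to get B; options L={ 0 } R={ — } gives 1
step 2: add RED to get BR; options L={ 0 } R={ 1 } gives 1/2
step 3: add RED to get BRR; options L={ 0 } R={ 1/2, 1 } gives 1/4
step 4: add BLUE to get BRRB; options L={ 0, 1/4 } R={ 1/2, 1 } gives 3/8
step 5: add RED to get BRRBR; options L={ 0, 1/4 } R={ 3/8, 1/2, 1 } gives 5/16
step 6: add RED to get BRRBRR; options L={ 0, 1/4 } R={ 5/16, 3/8, 1/2, 1 } gives 9/32
step 7: add RED to get BRRBRRR; options L={ 0, 1/4 } R={ 9/32, 5/16, 3/8, 1/2, 1 } gives 17/64
step 8: add BLUE to get BRRBRRRB; options L={ 0, 1/4, 17/64 } R={ 9/32, 5/16, 3/8, 1/2, 1 } gives 35/128
step 9: add RED to get BRRBRRRBR; options L={ 0, 1/4, 17/64 } R={ 35/128, 9/32, 5/16, 3/8, 1/2, 1 } gives 69/256
step 10: add RED to get BRRBRRRBRR; options L={ 0, 1/4, 17/64 } R={ 69/256, 35/128, 9/32, 5/16, 3/8, 1/2, 1 } gives 137/512
step 11: add RED to get BRRBRRRBRRR; options L={ 0, 1/4, 17/64 } R={ 137/512, 69/256, 35/128, 9/32, 5/16, 3/8, 1/2, 1 } gives 273/1024
step 12: add BLUE to get BRRBRRRBRRRB; options L={ 0, 1/4, 17/64, 273/1024 } R={ 137/512, 69/256, 35/128, 9/32, 5/16, 3/8, 1/2, 1 } gives 547/2048
step 13: add RED to get BRRBRRRBRRRBR; options L={ 0, 1/4, 17/64, 273/1024 } R={ 547/2048, 137/512, 69/256, 35/128, 9/32, 5/16, 3/8, 1/2, 1 } gives 1093/4096
step 14: add BLUE to get BRRBRRRBRRRBRB; options L={ 0, 1/4, 17/64, 273/1024, 1093/4096 } R={ 547/2048, 137/512, 69/256, 35/128, 9/32, 5/16, 3/8, 1/2, 1 } gives 2187/8192
step 15: add RED to get BRRBRRRBRRRBRBR; options L={ 0, 1/4, 17/64, 273/1024, 1093/4096 } R={ 2187/8192, 547/2048, 137/512, 69/256, 35/128, 9/32, 5/16, 3/8, 1/2, 1 } gives 4373/16384

4373/16384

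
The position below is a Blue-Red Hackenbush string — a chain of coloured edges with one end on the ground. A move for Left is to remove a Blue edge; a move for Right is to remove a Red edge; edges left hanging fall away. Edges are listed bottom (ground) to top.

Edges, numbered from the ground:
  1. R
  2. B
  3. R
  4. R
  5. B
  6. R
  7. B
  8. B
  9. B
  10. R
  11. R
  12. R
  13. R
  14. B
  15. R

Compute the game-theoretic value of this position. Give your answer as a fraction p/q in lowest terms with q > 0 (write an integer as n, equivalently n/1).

-13435/16384

Build val(s[:k]) for k = 1..15, string s = R B R R B R B B B R R R R B R.
val(R) = { (no moves) | 0 } — -1
val(RB) = { -1 | 0 } — -1/2
val(RBR) = { -1 | -1/2 0 } — -3/4
val(RBRR) = { -1 | -3/4 -1/2 0 } — -7/8
val(RBRRB) = { -1 -7/8 | -3/4 -1/2 0 } — -13/16
val(RBRRBR) = { -1 -7/8 | -13/16 -3/4 -1/2 0 } — -27/32
val(RBRRBRB) = { -1 -7/8 -27/32 | -13/16 -3/4 -1/2 0 } — -53/64
val(RBRRBRBB) = { -1 -7/8 -27/32 -53/64 | -13/16 -3/4 -1/2 0 } — -105/128
val(RBRRBRBBB) = { -1 -7/8 -27/32 -53/64 -105/128 | -13/16 -3/4 -1/2 0 } — -209/256
val(RBRRBRBBBR) = { -1 -7/8 -27/32 -53/64 -105/128 | -209/256 -13/16 -3/4 -1/2 0 } — -419/512
val(RBRRBRBBBRR) = { -1 -7/8 -27/32 -53/64 -105/128 | -419/512 -209/256 -13/16 -3/4 -1/2 0 } — -839/1024
val(RBRRBRBBBRRR) = { -1 -7/8 -27/32 -53/64 -105/128 | -839/1024 -419/512 -209/256 -13/16 -3/4 -1/2 0 } — -1679/2048
val(RBRRBRBBBRRRR) = { -1 -7/8 -27/32 -53/64 -105/128 | -1679/2048 -839/1024 -419/512 -209/256 -13/16 -3/4 -1/2 0 } — -3359/4096
val(RBRRBRBBBRRRRB) = { -1 -7/8 -27/32 -53/64 -105/128 -3359/4096 | -1679/2048 -839/1024 -419/512 -209/256 -13/16 -3/4 -1/2 0 } — -6717/8192
val(RBRRBRBBBRRRRBR) = { -1 -7/8 -27/32 -53/64 -105/128 -3359/4096 | -6717/8192 -1679/2048 -839/1024 -419/512 -209/256 -13/16 -3/4 -1/2 0 } — -13435/16384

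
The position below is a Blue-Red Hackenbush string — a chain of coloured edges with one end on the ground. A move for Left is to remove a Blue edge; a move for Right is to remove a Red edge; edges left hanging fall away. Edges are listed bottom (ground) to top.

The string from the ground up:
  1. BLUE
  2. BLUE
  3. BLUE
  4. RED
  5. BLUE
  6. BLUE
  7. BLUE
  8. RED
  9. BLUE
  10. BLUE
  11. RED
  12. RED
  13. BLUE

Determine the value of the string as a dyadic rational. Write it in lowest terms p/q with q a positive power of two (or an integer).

2995/1024

step 1: add BLUE to get B; options L={ 0 } R={ none } → 1
step 2: add BLUE to get BB; options L={ 0,1 } R={ none } → 2
step 3: add BLUE to get BBB; options L={ 0,1,2 } R={ none } → 3
step 4: add RED to get BBBR; options L={ 0,1,2 } R={ 3 } → 5/2
step 5: add BLUE to get BBBRB; options L={ 0,1,2,5/2 } R={ 3 } → 11/4
step 6: add BLUE to get BBBRBB; options L={ 0,1,2,5/2,11/4 } R={ 3 } → 23/8
step 7: add BLUE to get BBBRBBB; options L={ 0,1,2,5/2,11/4,23/8 } R={ 3 } → 47/16
step 8: add RED to get BBBRBBBR; options L={ 0,1,2,5/2,11/4,23/8 } R={ 47/16,3 } → 93/32
step 9: add BLUE to get BBBRBBBRB; options L={ 0,1,2,5/2,11/4,23/8,93/32 } R={ 47/16,3 } → 187/64
step 10: add BLUE to get BBBRBBBRBB; options L={ 0,1,2,5/2,11/4,23/8,93/32,187/64 } R={ 47/16,3 } → 375/128
step 11: add RED to get BBBRBBBRBBR; options L={ 0,1,2,5/2,11/4,23/8,93/32,187/64 } R={ 375/128,47/16,3 } → 749/256
step 12: add RED to get BBBRBBBRBBRR; options L={ 0,1,2,5/2,11/4,23/8,93/32,187/64 } R={ 749/256,375/128,47/16,3 } → 1497/512
step 13: add BLUE to get BBBRBBBRBBRRB; options L={ 0,1,2,5/2,11/4,23/8,93/32,187/64,1497/512 } R={ 749/256,375/128,47/16,3 } → 2995/1024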